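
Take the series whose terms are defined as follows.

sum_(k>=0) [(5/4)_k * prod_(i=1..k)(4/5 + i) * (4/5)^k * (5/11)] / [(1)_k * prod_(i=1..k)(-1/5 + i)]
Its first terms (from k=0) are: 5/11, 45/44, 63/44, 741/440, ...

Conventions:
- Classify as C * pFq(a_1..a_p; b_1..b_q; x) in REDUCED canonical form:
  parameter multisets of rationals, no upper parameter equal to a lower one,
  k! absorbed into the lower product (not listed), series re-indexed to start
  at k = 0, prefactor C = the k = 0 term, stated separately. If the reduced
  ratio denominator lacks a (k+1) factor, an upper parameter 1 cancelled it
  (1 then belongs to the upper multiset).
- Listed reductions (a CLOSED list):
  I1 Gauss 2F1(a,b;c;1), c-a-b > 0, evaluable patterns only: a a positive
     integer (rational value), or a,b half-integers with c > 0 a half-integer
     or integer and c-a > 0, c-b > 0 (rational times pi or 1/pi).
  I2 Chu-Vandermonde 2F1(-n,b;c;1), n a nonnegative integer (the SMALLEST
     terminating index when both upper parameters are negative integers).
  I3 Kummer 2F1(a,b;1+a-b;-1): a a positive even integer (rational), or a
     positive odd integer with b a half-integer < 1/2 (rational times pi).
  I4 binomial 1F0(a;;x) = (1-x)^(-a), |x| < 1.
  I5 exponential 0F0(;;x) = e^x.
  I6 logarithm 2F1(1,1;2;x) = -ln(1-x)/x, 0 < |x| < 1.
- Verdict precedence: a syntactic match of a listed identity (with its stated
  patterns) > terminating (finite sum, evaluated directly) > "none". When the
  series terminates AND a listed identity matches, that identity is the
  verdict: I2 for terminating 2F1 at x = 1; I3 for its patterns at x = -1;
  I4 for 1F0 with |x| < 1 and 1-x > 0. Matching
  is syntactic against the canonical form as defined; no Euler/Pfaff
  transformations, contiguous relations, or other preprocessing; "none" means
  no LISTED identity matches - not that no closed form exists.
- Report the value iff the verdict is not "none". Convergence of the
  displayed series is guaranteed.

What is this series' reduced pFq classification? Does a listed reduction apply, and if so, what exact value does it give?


At argument 4/5: a 2F1 with upper {5/4, 9/5}, lower {4/5}, scaled by C = 5/11. Verdict: none here - no I1-I6 shape fits x = 4/5 with lower {4/5}.

The tell: x = (4/5) and the lower running product (C = 5/11) is a rising factorial.
Adjacent-term ratio: r(k) = (4/5) * (k+5/4) (k+9/5) / [(k+4/5) (k+1)] - poly over poly, x = (4/5) from leading terms; C = 5/11 at k = 0.


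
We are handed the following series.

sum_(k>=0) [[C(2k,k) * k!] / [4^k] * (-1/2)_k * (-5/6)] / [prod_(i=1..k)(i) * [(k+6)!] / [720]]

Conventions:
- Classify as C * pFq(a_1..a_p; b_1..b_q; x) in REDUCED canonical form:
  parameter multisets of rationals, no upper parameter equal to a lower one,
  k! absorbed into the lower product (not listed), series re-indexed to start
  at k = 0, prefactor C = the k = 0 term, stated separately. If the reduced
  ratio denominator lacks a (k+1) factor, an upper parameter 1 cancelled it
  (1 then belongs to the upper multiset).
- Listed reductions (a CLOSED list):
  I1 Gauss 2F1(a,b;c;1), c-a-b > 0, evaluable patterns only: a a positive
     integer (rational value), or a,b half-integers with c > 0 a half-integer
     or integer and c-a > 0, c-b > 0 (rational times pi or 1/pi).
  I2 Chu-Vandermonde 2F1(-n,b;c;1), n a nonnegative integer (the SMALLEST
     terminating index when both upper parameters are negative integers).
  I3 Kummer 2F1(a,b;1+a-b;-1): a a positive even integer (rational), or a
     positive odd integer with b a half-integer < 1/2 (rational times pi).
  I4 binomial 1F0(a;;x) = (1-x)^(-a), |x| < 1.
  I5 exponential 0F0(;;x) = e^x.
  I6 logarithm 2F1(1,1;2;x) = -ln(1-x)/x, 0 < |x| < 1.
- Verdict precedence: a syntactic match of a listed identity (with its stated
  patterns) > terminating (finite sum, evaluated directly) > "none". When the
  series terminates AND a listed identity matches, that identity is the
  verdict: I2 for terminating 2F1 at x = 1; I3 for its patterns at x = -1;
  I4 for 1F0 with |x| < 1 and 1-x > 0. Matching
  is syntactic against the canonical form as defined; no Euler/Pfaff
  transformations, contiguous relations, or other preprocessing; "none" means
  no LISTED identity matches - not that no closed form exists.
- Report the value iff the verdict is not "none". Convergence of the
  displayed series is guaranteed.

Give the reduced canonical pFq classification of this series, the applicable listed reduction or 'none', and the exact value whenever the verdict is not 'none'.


This is -5/6 * 2F1(-1/2, 1/2; 7; 1) in reduced canonical form. Verdict: Gauss's theorem I1 (half-integer case) applies (x = 1; upper {-1/2, 1/2} half-integers, c = 7 in the evaluable pattern). Sum: (-5242880/2081079) / pi.

Key observation: t_0 = -5/6 here, and C(2k,k) (prefactor -5/6) equals 4^k (1/2)_k / k!.
Consecutive-term ratio: r(k) = 1 * (k-1/2) (k+1/2) / [(k+7) (k+1)] - poly over poly, x = 1 from leading terms; C = -5/6 at k = 0.


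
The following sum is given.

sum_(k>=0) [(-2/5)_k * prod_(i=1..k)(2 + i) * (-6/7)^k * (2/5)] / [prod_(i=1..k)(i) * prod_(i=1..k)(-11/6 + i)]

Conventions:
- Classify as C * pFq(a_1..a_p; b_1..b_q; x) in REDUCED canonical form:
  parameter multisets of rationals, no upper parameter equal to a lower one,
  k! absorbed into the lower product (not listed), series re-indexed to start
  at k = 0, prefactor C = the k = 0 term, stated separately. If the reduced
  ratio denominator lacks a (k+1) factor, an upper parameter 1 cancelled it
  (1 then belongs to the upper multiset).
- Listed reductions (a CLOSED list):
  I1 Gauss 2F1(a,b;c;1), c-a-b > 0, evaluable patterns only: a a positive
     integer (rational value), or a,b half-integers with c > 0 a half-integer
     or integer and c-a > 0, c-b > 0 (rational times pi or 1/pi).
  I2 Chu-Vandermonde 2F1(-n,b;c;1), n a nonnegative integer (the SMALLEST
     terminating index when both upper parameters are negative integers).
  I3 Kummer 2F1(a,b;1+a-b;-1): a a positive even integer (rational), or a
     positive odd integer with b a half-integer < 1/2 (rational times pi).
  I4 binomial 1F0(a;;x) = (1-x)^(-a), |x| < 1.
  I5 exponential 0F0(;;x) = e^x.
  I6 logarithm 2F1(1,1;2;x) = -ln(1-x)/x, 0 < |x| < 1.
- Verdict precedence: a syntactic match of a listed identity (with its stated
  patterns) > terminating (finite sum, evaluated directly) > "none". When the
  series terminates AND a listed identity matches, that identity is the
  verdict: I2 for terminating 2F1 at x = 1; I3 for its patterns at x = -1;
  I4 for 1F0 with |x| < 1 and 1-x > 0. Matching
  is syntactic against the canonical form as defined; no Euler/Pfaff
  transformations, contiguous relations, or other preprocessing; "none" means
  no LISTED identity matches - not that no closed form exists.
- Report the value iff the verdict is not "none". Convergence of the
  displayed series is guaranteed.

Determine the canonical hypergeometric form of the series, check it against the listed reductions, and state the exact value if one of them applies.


Prefactor 2/5, argument -6/7: 2F1 with upper {-2/5, 3} over lower {-5/6}. Verdict: none here - no I1-I6 shape fits x = -6/7 with lower {-5/6}.

Key observation: x = (-6/7) and the lower running product (C = 2/5, x = -6/7) is a rising factorial.
Ratio: r(k) = (-6/7) * (k-2/5) (k+3) / [(k-5/6) (k+1)] - rational in k. x = (-6/7); t_0 = 2/5; negate the roots.


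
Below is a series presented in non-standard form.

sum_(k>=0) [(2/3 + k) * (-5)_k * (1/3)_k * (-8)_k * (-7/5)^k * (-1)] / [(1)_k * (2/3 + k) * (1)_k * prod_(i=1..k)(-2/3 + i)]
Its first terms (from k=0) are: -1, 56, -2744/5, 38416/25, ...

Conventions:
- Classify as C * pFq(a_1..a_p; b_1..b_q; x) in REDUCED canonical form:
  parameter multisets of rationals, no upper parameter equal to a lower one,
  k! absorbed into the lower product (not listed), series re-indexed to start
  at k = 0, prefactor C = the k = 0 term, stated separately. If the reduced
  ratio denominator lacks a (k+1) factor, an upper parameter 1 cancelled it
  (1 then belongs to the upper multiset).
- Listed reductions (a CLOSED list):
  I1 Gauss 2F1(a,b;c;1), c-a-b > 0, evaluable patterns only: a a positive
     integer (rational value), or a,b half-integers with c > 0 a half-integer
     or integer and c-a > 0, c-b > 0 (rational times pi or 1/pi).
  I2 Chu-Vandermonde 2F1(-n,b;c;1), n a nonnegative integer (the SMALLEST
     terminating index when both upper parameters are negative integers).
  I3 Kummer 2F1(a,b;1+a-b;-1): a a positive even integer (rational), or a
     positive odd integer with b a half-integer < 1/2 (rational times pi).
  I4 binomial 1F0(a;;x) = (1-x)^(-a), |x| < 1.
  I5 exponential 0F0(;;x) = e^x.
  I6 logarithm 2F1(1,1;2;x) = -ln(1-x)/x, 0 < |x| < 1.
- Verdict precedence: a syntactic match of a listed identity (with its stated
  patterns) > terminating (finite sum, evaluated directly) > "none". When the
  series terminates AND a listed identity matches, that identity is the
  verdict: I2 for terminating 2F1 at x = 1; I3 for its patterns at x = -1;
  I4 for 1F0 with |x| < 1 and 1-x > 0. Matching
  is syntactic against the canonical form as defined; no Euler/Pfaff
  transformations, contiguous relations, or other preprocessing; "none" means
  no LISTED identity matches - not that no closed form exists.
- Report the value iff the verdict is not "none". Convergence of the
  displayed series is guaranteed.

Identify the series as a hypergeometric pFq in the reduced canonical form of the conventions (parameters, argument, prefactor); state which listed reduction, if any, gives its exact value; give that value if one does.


The tell: t_0 being -1, the lower running product (C = -1) is a rising factorial.
Ratio: r(k) = (-7/5) * (k-8) (k-5) / [(k+1) (k+1)] - poly over poly, x = (-7/5) from leading terms; C = -1 at k = 0.

This is -1 * 2F1(-8, -5; 1; -7/5) in reduced canonical form. Verdict: terminating - upper parameter -5 makes this a finite sum (last index 5), evaluated exactly. Hence: -1683/3125.


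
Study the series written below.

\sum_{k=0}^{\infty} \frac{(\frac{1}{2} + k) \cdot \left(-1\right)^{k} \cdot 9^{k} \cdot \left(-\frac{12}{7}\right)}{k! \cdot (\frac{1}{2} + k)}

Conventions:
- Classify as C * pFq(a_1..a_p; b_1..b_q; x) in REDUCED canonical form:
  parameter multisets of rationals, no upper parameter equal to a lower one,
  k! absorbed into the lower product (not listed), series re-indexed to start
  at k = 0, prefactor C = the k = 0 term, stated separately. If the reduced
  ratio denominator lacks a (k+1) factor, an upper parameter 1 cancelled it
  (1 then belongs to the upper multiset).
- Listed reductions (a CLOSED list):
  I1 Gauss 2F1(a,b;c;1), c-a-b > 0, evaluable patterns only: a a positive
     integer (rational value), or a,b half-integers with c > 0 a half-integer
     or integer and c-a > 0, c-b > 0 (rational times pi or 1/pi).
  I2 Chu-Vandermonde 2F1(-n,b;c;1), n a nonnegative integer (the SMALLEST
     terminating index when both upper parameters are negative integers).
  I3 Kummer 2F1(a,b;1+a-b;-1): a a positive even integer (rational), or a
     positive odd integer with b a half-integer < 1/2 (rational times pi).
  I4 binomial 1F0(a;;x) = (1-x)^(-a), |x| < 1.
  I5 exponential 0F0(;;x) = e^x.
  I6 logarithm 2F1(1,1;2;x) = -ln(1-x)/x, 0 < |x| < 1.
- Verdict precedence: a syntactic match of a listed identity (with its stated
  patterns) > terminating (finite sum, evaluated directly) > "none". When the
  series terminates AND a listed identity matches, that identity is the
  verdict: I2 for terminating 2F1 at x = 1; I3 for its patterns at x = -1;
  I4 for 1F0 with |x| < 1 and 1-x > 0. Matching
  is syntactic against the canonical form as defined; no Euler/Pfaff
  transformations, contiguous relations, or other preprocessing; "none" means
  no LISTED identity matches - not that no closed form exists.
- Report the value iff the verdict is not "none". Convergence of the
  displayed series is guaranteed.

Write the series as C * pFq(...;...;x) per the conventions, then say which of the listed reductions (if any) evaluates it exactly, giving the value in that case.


x = -9 here; the reduced form reads 0F0, upper {-}, lower {-}, C = -\frac{12}{7}. Verdict: the exponential series (I5) fires (the 0F0 exponential series at x = -9). Value: \left(-\frac{12}{7}\right) \cdot e^{-9}.

Key step: t_0 being -\frac{12}{7}, k + 1/2 divides numerator and denominator alike; prefactor -12/7 after cancelling.
Adjacent-term ratio: r(k) = -9 * 1 / [(k+1)] - rational in k, leading ratio -9; with t_0 = -\frac{12}{7}, classification follows.


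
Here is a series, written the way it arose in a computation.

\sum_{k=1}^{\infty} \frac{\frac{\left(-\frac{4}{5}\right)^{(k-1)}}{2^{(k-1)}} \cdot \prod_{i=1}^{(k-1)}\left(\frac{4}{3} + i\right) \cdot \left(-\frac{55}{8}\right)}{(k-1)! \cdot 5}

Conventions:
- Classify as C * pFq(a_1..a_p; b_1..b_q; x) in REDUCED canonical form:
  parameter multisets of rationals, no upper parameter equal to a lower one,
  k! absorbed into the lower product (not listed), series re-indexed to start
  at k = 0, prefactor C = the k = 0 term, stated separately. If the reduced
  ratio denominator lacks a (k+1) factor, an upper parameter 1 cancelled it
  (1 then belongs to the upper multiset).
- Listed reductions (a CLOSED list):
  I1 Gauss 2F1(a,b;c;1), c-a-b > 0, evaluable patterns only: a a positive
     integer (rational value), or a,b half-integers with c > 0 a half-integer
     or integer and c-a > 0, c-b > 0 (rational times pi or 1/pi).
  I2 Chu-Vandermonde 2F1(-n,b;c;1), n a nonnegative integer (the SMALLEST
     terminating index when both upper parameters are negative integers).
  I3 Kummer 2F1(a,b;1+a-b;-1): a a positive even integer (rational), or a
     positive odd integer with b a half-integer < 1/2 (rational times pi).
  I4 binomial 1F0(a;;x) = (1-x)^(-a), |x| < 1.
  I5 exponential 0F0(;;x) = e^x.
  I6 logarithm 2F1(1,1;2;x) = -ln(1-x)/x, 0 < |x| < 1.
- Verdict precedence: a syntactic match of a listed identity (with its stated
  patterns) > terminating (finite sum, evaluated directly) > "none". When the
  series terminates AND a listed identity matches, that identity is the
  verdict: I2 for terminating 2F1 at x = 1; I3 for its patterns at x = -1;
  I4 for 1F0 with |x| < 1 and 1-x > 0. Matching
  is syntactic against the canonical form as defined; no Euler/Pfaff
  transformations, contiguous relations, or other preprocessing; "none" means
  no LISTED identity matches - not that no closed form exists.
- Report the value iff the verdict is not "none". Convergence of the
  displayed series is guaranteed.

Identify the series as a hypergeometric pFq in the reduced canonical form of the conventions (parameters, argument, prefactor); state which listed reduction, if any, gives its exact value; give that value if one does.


Prefactor -\frac{11}{8}, argument -\frac{2}{5}: 1F0 with upper {\frac{7}{3}} over lower {-}. Verdict: the binomial series (I4) applies (the 1F0 binomial series: exponent -7/3, x = -\frac{2}{5}). Hence: \left(-\frac{11}{8}\right) \cdot \left(\frac{7}{5}\right)^{-\frac{7}{3}}.

Key step: with t_0 = -\frac{11}{8}, the two k-th powers (C = -11/8, x = -2/5) combine into one argument.
Ratio: r(k) = -\frac{2}{5} * (k+\frac{7}{3}) / [(k+1)] - rational; roots negated = parameters, x = -\frac{2}{5}, C = -\frac{11}{8}.


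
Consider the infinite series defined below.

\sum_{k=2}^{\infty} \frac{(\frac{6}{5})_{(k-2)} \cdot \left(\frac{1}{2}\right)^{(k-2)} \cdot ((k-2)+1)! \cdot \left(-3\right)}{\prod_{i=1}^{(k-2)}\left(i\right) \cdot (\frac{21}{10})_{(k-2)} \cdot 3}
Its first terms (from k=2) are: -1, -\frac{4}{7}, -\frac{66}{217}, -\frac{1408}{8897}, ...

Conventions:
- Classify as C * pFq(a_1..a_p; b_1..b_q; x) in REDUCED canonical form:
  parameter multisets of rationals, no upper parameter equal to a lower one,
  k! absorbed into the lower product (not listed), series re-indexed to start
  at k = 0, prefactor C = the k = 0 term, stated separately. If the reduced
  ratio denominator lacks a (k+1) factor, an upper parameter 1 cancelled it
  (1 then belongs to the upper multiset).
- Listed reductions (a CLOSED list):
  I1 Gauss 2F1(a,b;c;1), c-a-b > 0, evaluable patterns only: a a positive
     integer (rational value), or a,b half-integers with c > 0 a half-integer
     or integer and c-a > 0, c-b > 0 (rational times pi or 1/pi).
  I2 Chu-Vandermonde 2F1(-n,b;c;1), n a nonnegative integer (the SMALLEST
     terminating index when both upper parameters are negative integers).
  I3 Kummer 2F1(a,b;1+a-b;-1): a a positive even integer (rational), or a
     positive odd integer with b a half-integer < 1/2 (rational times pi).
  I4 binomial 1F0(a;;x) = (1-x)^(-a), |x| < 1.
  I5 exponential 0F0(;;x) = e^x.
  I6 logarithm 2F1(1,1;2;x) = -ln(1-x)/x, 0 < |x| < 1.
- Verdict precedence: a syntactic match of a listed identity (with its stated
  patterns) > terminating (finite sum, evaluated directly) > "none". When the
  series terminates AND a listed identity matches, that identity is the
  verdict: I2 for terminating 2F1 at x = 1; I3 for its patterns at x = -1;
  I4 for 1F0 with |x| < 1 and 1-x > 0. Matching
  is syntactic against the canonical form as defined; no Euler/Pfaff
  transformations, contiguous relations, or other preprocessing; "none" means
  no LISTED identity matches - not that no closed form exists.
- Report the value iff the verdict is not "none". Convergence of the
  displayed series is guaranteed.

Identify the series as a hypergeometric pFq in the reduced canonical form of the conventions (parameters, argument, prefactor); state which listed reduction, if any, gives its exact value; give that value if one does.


Prefactor -1, argument \frac{1}{2}: 2F1 with upper {\frac{6}{5}, 2} over lower {\frac{21}{10}}. Verdict: none - at argument \frac{1}{2} the multisets {\frac{6}{5}, 2} ; {\frac{21}{10}} match no listed identity.

Structural cue: x = \frac{1}{2} and the product of the first k integers (C = -1) is k!.
Ratio: r(k) = \frac{1}{2} * (k+\frac{6}{5}) (k+2) / [(k+\frac{21}{10}) (k+1)] - rational in k, leading ratio \frac{1}{2}; with t_0 = -1, classification follows.


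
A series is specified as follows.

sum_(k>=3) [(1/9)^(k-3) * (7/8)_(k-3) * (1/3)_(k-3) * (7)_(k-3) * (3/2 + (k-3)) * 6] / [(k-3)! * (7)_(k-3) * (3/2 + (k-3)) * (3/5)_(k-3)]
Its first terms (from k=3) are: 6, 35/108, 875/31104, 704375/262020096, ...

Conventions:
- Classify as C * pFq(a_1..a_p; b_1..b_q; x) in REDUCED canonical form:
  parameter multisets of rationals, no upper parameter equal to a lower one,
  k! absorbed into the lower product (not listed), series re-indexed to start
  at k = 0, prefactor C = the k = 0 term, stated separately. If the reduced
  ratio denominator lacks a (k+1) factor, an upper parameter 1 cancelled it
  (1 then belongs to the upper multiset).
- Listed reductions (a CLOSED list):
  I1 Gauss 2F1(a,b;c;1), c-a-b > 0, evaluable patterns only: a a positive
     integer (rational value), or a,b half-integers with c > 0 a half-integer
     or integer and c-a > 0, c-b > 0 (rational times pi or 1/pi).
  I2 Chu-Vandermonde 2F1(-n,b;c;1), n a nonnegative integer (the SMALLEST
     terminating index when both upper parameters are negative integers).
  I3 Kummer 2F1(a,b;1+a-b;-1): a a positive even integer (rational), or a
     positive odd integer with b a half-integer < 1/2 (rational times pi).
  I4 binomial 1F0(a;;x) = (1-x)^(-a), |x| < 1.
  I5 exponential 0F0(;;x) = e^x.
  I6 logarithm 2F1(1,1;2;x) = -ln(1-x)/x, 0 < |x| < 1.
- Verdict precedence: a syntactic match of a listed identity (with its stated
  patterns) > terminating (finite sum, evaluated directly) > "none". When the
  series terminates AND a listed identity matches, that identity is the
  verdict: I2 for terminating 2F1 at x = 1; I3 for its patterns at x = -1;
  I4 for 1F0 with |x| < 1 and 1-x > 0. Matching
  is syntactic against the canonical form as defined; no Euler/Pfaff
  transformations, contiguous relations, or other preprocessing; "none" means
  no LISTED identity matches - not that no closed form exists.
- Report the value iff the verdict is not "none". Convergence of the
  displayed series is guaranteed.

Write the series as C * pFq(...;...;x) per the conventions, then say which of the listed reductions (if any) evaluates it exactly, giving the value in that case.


Key observation: with t_0 = 6, the parameter 7 appears in both the upper and lower lists and cancels (alongside the other common factor).
Step ratio: r(k) = (1/9) * (k+1/3) (k+7/8) / [(k+3/5) (k+1)] - rational in k, leading ratio (1/9); with t_0 = 6, classification follows.

At argument 1/9: a 2F1 with upper {1/3, 7/8}, lower {3/5}, scaled by C = 6. Verdict: no listed reduction: x = 1/9 and upper {1/3, 7/8} fail every I1-I6 pattern.


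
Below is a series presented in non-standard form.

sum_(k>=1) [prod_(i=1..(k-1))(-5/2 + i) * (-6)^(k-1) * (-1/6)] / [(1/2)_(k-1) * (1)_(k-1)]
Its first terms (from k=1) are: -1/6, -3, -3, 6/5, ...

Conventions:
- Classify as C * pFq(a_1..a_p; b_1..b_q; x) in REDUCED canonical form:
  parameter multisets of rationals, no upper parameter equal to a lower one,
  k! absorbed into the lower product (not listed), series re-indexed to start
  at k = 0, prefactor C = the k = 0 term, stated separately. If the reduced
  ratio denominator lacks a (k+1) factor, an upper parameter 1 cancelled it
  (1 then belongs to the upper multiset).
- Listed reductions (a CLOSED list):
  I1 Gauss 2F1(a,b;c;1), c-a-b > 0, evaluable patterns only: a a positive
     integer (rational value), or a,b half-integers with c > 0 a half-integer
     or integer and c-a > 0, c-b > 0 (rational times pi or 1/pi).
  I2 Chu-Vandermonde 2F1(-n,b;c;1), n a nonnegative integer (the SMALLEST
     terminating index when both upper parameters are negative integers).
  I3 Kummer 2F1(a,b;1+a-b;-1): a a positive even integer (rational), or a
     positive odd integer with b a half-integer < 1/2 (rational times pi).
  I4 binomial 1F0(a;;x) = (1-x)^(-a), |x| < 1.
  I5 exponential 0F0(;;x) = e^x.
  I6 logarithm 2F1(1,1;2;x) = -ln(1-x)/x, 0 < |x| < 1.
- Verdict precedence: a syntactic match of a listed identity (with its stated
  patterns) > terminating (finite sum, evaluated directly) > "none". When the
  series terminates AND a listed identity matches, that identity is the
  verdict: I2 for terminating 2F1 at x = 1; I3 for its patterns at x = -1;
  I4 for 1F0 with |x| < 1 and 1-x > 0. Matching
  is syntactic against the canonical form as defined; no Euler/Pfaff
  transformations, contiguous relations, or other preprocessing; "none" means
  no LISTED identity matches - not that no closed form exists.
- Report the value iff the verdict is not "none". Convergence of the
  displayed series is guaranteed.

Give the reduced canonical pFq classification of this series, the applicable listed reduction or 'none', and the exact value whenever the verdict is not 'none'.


First insight: with t_0 = -1/6, the running product (prefactor -1/6) telescopes to a rising factorial.
Consecutive-term ratio: r(k) = (-6) * (k-3/2) / [(k+1/2) (k+1)] - rational; roots negated = parameters, x = (-6), C = -1/6.

This is -1/6 * 1F1(-3/2; 1/2; -6) in reduced canonical form. Verdict: none. A 1F1 with upper {-3/2} fits none of I1-I6 at x = -6; the sum runs forever.


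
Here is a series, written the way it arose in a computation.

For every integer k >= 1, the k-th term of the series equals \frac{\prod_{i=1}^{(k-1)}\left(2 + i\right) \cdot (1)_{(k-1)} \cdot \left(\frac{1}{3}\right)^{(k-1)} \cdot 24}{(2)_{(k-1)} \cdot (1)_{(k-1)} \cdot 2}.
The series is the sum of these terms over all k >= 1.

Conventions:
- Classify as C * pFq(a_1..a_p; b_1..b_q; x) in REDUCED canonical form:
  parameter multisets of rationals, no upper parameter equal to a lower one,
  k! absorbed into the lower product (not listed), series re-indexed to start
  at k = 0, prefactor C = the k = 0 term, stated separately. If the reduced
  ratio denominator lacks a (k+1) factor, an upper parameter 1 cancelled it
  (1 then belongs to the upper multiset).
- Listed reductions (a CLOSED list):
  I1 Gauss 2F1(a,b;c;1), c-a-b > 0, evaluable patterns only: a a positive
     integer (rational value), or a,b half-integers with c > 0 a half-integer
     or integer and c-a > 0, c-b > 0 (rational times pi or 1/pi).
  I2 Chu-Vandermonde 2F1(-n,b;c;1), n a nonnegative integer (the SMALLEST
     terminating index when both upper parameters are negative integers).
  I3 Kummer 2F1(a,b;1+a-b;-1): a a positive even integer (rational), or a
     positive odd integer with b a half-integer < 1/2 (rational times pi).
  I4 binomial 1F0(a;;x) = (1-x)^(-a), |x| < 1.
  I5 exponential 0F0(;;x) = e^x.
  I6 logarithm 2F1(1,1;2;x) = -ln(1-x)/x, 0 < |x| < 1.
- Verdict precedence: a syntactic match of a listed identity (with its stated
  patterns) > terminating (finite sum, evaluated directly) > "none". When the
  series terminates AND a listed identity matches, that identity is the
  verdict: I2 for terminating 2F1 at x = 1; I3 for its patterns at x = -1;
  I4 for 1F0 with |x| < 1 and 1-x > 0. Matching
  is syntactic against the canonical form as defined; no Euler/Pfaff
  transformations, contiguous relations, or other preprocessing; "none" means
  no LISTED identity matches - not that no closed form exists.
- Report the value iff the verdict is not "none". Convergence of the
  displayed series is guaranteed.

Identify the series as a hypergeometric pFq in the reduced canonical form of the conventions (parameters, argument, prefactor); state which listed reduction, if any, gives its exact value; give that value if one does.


Classification (C = 12): 2F1 with upper {1, 3}, lower {2}, argument x = \frac{1}{3}. Verdict: none. No listed pattern accepts 2F1(1, 3; 2; \frac{1}{3}).

Structural cue: x = \frac{1}{3} and (1)_k (prefactor 12) is k! itself.
Step ratio: r(k) = \frac{1}{3} * (k+1) (k+3) / [(k+2) (k+1)] ; factor over Q: parameters, x = \frac{1}{3}, and C = 12.


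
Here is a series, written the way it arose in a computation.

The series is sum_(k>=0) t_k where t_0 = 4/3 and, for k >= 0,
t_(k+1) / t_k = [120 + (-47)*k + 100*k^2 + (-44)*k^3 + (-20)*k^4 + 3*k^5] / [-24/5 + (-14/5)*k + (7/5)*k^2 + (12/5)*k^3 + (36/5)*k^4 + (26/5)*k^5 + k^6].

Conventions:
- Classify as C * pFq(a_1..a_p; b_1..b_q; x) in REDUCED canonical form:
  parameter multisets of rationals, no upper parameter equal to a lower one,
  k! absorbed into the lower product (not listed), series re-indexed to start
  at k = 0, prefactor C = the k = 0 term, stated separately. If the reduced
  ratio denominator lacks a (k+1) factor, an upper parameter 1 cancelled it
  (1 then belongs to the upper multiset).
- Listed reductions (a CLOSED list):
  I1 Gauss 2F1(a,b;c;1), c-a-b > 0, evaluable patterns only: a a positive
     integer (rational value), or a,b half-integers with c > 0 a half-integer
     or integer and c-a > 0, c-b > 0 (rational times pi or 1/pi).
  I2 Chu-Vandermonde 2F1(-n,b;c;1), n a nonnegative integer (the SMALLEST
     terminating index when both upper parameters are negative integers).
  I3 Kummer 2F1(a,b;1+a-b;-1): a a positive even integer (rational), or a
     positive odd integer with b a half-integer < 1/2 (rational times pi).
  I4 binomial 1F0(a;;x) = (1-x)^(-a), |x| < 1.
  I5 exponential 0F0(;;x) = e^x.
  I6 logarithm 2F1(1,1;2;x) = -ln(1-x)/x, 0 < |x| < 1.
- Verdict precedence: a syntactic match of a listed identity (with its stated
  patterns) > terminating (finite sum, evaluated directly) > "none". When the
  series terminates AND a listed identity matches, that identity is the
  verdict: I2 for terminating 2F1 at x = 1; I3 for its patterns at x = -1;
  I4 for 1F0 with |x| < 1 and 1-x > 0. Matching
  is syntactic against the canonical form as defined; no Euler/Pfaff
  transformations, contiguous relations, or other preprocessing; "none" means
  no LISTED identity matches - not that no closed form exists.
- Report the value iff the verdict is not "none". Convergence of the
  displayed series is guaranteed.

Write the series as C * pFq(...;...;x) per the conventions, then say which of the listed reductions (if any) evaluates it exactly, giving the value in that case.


x = 3 here; the reduced form reads 2F2, upper {-8, -5/3}, lower {-4/5, 2}, C = 4/3. Verdict: terminating. (-8)_k vanishes past k = 8, leaving a 9-term sum, computed directly. Sum: -105029411587/334103616.

Key observation: t_0 being 4/3, cancel k^2 + 1 from the displayed ratio first; then C = 4/3, x = 3.
Consecutive-term ratio: r(k) = 3 * (k-8) (k-5/3) / [(k-4/5) (k+2) (k+1)] - rational in k, leading ratio 3; with t_0 = 4/3, classification follows.


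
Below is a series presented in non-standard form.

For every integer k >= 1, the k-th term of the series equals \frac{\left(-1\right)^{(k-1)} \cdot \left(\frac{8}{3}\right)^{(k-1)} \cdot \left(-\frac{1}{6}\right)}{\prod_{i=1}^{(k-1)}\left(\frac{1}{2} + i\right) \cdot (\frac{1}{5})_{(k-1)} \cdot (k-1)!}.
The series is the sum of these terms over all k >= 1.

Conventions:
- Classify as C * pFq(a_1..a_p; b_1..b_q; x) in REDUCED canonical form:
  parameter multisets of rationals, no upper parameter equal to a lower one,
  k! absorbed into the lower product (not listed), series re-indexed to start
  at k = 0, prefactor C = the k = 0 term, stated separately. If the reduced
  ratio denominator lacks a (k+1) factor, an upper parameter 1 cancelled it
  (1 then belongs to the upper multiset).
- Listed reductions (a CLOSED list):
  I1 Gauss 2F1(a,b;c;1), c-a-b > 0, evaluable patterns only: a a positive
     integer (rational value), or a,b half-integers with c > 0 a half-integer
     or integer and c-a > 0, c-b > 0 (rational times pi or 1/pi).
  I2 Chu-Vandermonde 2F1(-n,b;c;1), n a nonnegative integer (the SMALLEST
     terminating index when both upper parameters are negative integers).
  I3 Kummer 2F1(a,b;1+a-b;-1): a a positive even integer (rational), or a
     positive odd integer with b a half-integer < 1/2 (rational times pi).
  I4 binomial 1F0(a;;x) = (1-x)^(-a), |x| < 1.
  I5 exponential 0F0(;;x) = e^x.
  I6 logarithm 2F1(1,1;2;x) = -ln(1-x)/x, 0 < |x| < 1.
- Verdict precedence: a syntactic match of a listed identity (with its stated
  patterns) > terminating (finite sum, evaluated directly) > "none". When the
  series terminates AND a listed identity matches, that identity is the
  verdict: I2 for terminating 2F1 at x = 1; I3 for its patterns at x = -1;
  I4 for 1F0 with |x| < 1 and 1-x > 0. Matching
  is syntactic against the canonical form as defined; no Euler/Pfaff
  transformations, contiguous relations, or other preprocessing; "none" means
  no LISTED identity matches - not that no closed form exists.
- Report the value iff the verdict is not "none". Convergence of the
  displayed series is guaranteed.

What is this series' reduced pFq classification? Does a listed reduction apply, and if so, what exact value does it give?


x = -\frac{8}{3} here; the reduced form reads 0F2, upper {-}, lower {\frac{1}{5}, \frac{3}{2}}, C = -\frac{1}{6}. Verdict: none - at argument -\frac{8}{3} the multisets {-} ; {\frac{1}{5}, \frac{3}{2}} match no listed identity.

Key step: t_0 being -\frac{1}{6}, the lower running product (prefactor -1/6) is a rising factorial.
Ratio: r(k) = -\frac{8}{3} * 1 / [(k+\frac{1}{5}) (k+\frac{3}{2}) (k+1)] - rational in k, leading ratio -\frac{8}{3}; with t_0 = -\frac{1}{6}, classification follows.


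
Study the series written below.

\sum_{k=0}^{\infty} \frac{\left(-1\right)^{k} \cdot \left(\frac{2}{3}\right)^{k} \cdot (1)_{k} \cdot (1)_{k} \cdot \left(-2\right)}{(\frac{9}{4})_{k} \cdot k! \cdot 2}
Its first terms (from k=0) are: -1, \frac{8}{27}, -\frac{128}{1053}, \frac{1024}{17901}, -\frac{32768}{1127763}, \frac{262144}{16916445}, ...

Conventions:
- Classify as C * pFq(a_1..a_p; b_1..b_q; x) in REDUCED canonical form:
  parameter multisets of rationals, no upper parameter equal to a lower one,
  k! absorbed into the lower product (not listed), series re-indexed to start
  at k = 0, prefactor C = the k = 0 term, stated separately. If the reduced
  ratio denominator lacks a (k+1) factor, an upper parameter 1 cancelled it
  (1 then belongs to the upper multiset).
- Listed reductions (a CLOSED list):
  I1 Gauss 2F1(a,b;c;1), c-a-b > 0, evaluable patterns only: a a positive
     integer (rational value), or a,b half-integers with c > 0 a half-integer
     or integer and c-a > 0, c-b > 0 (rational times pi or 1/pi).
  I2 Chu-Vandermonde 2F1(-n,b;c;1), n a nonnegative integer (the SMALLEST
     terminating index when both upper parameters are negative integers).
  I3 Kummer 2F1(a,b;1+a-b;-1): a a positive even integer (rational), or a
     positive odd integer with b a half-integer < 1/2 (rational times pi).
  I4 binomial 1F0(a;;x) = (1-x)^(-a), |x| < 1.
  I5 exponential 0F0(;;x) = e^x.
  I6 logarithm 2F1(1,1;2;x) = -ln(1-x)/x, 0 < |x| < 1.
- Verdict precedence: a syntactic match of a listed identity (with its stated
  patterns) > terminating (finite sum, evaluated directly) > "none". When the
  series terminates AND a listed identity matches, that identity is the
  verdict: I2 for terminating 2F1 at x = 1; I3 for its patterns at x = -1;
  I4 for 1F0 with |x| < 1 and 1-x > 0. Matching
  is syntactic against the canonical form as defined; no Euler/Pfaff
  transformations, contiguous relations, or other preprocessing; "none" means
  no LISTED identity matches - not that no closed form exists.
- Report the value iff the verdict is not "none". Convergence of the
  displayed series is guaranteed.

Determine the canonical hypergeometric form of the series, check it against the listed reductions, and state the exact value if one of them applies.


Reduced: x = -\frac{2}{3}, 2F1, upper = {1, 1}, lower = {\frac{9}{4}}, C = -1. Verdict: none - this 2F1 at x = -\frac{2}{3} matches no listed pattern, and upper {1, 1} holds no stopper.

Structural cue: t_0 being -1, the constant factors (C = -1) combine into one prefactor.
Adjacent-term ratio: r(k) = -\frac{2}{3} * (k+1) (k+1) / [(k+\frac{9}{4}) (k+1)] - rational in k, leading ratio -\frac{2}{3}; with t_0 = -1, classification follows.


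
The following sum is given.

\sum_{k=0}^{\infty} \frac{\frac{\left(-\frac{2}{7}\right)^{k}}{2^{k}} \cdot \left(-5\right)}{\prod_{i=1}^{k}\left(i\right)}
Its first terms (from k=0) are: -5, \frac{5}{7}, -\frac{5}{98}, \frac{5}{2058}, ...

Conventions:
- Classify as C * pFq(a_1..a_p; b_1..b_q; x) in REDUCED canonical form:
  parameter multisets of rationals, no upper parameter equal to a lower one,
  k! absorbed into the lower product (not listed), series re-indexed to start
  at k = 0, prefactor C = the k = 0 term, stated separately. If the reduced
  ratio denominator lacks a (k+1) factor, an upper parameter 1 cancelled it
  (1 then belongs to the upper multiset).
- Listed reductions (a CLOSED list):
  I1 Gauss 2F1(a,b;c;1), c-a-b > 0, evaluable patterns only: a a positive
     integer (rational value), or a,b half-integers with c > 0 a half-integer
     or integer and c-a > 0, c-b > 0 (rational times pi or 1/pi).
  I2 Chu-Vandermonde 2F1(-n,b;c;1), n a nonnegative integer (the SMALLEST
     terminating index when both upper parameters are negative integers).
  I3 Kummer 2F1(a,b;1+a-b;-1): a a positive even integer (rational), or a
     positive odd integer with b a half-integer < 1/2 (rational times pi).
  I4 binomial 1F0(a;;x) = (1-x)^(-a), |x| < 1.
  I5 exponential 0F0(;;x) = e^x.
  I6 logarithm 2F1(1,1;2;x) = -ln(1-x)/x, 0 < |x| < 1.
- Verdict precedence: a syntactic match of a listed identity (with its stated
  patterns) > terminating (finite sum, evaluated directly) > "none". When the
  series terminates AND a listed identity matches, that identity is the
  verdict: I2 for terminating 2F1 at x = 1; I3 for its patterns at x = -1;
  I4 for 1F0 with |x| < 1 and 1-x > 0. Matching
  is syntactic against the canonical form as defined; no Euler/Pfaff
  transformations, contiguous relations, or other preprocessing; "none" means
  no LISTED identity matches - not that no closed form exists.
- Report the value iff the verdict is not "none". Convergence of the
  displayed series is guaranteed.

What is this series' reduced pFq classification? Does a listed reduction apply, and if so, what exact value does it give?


Classification (C = -5): 0F0 with upper {-}, lower {-}, argument x = -\frac{1}{7}. Verdict: the I5 exponential reduction fires (the 0F0 exponential series at x = -\frac{1}{7}). Value: \left(-5\right) \cdot e^{-\frac{1}{7}}.

Structural cue: with t_0 = -5, the product of the first k integers (C = -5, x = -1/7) is k!.
Adjacent-term ratio: r(k) = -\frac{1}{7} * 1 / [(k+1)] - poly over poly, x = -\frac{1}{7} from leading terms; C = -5 at k = 0.


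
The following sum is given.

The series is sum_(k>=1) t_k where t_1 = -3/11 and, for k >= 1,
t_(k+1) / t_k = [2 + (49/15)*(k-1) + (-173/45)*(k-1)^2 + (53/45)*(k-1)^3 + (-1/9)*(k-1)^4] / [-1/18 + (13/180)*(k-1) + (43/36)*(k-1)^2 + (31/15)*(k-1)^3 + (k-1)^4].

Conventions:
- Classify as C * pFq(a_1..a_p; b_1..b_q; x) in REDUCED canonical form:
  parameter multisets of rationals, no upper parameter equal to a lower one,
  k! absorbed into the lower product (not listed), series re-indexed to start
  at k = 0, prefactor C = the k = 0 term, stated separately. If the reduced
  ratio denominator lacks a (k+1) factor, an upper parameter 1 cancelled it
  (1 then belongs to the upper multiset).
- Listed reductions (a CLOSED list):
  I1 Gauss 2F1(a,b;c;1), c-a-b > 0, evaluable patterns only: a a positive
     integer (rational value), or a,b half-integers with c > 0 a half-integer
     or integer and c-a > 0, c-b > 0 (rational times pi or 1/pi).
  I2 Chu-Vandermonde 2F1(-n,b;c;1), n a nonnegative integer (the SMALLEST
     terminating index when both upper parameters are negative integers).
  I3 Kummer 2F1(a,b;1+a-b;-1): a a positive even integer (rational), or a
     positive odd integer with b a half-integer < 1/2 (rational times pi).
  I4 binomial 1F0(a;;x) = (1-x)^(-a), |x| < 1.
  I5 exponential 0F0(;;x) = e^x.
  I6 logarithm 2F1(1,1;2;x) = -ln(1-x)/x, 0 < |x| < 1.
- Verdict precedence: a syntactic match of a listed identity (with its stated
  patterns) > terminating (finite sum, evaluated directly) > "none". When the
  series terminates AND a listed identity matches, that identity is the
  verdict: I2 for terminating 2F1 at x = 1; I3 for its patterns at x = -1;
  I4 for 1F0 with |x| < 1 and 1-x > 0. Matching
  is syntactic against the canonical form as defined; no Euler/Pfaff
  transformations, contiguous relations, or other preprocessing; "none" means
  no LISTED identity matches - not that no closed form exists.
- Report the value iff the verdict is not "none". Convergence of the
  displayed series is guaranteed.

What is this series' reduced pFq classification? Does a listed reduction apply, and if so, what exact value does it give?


The series (x = -1/9) is 3F2: upper {-5, -3, -3}, lower {-1/6, 5/6}, prefactor -3/11. Verdict: terminating. (-3)_k vanishes past k = 3, leaving a 4-term sum, computed directly. Exact value: 1740021/113135.

Key observation: from the first term -3/11: the parameter 2/5 appears in both the upper and lower lists and cancels.
Term ratio: r(k) = (-1/9) * (k-5) (k-3) (k-3) / [(k-1/6) (k+5/6) (k+1)] - rational; roots negated = parameters, x = (-1/9), C = -3/11.


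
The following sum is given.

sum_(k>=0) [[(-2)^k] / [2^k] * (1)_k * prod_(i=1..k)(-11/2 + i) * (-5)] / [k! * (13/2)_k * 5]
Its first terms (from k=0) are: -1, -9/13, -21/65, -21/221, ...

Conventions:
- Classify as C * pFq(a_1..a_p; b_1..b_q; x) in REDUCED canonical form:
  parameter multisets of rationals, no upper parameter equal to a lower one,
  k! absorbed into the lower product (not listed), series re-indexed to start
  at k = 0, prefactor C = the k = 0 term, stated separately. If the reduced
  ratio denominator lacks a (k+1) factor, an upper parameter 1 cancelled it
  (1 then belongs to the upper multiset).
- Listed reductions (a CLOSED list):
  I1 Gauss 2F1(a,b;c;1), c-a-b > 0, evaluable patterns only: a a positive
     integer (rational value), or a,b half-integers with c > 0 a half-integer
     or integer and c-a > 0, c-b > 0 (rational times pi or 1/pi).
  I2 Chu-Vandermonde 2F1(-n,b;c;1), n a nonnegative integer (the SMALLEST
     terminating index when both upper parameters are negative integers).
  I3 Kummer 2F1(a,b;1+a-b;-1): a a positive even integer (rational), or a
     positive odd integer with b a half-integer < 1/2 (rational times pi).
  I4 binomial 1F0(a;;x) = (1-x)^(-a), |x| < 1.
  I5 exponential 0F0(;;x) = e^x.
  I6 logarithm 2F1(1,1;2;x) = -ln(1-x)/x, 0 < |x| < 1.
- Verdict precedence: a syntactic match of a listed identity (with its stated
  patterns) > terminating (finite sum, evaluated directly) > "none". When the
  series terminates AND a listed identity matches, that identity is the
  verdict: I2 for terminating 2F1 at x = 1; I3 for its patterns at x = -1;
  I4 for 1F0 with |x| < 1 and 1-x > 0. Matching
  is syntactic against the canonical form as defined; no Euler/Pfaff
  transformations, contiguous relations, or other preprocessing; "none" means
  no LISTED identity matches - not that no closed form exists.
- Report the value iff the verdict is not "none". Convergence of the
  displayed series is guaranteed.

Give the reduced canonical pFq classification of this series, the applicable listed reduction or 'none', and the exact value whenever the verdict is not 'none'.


This is -1 * 2F1(-9/2, 1; 13/2; -1) in reduced canonical form. Verdict: the Kummer evaluation I3 fires (x = -1; c = 13/2 equals 1+a-b for upper {-9/2, 1}: listed pattern). Sum: (-693/1024) * pi.

The tell: t_0 = -1 here, and the constant factors (C = -1, x = -1) combine into one prefactor.
Adjacent-term ratio: r(k) = (-1) * (k-9/2) (k+1) / [(k+13/2) (k+1)] - rational in k, leading ratio (-1); with t_0 = -1, classification follows.
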